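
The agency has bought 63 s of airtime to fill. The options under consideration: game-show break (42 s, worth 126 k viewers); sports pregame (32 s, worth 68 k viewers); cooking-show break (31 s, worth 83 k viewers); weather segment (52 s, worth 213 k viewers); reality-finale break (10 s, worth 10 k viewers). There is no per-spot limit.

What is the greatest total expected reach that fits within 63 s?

Weather segment + reality-finale break uses 62 of the 63 s and totals 223.
No other feasible combination exceeds 223.

223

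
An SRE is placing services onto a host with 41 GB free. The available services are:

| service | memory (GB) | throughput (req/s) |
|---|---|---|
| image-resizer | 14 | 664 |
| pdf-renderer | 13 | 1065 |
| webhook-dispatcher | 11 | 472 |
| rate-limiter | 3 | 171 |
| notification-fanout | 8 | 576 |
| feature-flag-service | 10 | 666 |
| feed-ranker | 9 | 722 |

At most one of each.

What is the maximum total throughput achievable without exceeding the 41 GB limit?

3029

Ranking by ratio (throughput/GB): pdf-renderer 81.92, feed-ranker 80.22, notification-fanout 72.00.
Pdf-renderer + notification-fanout + feature-flag-service + feed-ranker uses 40 of the 41 GB and totals 3029.
That's the maximum — no swap from here does better than 3029.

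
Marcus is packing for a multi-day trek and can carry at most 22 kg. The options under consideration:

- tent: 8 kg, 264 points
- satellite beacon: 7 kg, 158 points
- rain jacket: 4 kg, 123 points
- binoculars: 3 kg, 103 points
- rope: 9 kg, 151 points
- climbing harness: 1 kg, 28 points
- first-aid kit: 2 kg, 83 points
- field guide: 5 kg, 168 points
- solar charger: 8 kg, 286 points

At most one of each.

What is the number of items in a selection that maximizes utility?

5

Optimal total is 764.
For example tent + binoculars + climbing harness + first-aid kit + solar charger achieves it, using 22 kg.
All optima have 5 items.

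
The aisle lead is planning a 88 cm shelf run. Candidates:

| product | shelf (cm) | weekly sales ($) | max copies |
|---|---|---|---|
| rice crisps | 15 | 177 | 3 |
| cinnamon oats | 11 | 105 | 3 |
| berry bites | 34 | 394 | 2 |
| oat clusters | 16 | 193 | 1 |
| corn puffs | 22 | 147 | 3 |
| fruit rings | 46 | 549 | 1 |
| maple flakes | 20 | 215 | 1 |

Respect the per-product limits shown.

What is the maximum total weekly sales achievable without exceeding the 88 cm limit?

1024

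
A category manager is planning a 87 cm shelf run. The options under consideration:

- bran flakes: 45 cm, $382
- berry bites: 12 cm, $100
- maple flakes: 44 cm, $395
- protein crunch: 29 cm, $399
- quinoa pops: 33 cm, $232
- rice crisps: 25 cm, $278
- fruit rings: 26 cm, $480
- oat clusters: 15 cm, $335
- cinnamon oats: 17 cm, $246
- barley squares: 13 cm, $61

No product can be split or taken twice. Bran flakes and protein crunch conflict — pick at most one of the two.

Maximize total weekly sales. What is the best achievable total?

1460

Ranking by ratio (weekly sales/cm): oat clusters 22.33, fruit rings 18.46, cinnamon oats 14.47, protein crunch 13.76.
Best packing: protein crunch + fruit rings + oat clusters + cinnamon oats — 87 cm, 1460 total.
Next best is rice crisps + fruit rings + oat clusters + cinnamon oats at 1339 (83 cm) — short by 121.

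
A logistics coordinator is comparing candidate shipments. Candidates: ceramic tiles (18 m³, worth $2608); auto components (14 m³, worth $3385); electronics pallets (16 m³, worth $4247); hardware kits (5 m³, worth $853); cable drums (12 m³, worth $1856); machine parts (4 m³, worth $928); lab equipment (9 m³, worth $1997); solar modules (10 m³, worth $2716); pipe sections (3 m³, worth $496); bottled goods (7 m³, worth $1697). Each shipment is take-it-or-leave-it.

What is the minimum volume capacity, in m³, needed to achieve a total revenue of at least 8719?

35

Look for the lowest-volume combination reaching 8719.
Taking electronics pallets + hardware kits + machine parts + solar modules gives 8744 (≥ 8719) for 35 m³.
Below 35 m³ the best achievable stays under 8719.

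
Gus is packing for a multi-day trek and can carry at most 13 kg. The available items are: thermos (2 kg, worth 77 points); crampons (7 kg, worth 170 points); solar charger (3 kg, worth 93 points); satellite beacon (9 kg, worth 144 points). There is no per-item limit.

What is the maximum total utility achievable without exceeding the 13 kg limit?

By utility per kg: thermos 38.50, solar charger 31.00, crampons 24.29, satellite beacon 16.00 lead.
Taking the top-ratio items first gives 6×thermos for 462 (12 kg).
The 2 kg tied up in thermos is better spent on solar charger — total rises to 478 (13 kg).
That's the maximum — no swap from here does better than 478.

478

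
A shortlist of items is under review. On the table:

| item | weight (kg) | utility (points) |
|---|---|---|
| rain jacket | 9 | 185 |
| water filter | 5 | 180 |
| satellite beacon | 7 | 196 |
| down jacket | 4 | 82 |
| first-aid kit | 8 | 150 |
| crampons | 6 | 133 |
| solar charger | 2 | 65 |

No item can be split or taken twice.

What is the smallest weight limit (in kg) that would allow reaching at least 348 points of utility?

12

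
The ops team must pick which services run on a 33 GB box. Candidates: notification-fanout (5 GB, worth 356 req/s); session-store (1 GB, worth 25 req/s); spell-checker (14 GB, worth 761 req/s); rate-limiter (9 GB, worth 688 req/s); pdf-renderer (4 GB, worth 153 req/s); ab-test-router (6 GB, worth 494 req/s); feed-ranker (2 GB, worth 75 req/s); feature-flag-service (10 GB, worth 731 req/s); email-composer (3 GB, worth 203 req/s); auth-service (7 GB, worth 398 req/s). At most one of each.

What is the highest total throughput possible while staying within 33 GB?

2472

By throughput per GB: ab-test-router 82.33, rate-limiter 76.44, feature-flag-service 73.10, notification-fanout 71.20 lead.
Best packing: notification-fanout + rate-limiter + ab-test-router + feature-flag-service + email-composer — 33 GB, 2472 total.
The closest alternative, notification-fanout + session-store + rate-limiter + ab-test-router + feed-ranker + feature-flag-service, reaches only 2369.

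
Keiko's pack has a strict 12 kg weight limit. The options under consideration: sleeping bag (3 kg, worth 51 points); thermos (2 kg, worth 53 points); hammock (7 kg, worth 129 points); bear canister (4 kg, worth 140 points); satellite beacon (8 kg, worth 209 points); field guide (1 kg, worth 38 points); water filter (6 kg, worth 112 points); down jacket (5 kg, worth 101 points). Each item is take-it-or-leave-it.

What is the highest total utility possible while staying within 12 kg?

By utility per kg: field guide 38.00, bear canister 35.00, thermos 26.50 lead.
A density-first pass picks thermos + bear canister + field guide + down jacket — 332 at 12 kg.
Replace thermos and field guide and down jacket with satellite beacon: the trade gains 17 net, giving 349 at 12 kg.
That's the maximum — no swap from here does better than 349.

349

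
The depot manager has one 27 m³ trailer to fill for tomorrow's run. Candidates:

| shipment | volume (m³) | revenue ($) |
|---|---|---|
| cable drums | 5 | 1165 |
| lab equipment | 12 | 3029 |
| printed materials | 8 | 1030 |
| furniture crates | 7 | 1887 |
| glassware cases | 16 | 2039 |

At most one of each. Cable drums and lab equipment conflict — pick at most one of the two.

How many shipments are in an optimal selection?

3

The maximum revenue within 27 m³ is 5946.
For example lab equipment + printed materials + furniture crates achieves it, using 27 m³.
Every optimal selection uses 3 shipments.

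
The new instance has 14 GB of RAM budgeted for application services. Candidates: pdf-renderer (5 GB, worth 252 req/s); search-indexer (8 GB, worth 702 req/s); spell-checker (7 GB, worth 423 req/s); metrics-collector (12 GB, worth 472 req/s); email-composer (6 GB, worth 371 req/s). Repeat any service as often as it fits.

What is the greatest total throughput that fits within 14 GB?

Density check — search-indexer 87.75, email-composer 61.83, spell-checker 60.43, pdf-renderer 50.40 are the best per GB.
Best packing: search-indexer + email-composer — 14 GB, 1073 total.
Nothing else within 14 GB beats 1073.

1073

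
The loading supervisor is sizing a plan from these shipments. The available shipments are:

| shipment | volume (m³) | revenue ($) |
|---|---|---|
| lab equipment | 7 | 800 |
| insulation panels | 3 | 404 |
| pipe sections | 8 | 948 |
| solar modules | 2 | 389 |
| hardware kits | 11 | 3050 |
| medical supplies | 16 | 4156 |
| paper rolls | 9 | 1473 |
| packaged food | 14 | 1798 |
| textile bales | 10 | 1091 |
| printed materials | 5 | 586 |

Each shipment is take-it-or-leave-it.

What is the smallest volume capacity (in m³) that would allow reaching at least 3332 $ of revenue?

Look for the lowest-volume combination reaching 3332.
solar modules + hardware kits: 3439 revenue at 13 m³.
No combination under 13 m³ hits 3332.

13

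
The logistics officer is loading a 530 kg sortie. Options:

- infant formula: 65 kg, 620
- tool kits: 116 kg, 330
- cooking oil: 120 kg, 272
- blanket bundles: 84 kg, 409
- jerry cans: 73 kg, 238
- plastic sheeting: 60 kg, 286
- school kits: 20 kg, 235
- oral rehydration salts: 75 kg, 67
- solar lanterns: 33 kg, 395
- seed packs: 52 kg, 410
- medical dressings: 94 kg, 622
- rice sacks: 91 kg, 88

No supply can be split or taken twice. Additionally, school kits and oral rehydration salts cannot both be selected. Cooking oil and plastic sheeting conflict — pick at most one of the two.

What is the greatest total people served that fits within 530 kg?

Greedy by ratio would take infant formula + blanket bundles + jerry cans + plastic sheeting + school kits + solar lanterns + seed packs + medical dressings: 481 kg used, total 3215.
Replace jerry cans with tool kits: the trade gains 92 net, giving 3307 at 524 kg.
That's the maximum — no feasible swap from here does better than 3307.

3307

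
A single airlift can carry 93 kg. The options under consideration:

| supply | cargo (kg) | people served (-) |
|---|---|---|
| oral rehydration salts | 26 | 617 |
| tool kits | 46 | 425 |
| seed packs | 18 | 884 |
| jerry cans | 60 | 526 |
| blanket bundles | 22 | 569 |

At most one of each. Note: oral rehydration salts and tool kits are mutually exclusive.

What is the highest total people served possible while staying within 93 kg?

2070

Best packing: oral rehydration salts + seed packs + blanket bundles — 66 kg, 2070 total.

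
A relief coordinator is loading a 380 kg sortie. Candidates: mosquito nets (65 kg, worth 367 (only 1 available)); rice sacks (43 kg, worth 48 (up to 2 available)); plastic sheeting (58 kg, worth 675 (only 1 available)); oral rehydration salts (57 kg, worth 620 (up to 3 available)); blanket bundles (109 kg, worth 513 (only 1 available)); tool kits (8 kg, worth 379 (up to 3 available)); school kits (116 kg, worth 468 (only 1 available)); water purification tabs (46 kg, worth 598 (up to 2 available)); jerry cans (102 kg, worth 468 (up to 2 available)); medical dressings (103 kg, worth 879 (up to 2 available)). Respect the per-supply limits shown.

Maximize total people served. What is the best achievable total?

4868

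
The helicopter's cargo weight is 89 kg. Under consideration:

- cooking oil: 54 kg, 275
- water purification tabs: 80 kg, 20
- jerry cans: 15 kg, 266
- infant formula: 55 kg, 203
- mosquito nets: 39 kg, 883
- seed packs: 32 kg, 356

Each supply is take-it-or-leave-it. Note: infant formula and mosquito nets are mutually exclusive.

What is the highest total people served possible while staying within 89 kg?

By people served per kg: mosquito nets 22.64, jerry cans 17.73, seed packs 11.12 lead.
The ratio ordering already packs tightly: jerry cans + mosquito nets + seed packs, 86 kg, 1505.
Next best is mosquito nets + seed packs at 1239 (71 kg) — short by 266.

1505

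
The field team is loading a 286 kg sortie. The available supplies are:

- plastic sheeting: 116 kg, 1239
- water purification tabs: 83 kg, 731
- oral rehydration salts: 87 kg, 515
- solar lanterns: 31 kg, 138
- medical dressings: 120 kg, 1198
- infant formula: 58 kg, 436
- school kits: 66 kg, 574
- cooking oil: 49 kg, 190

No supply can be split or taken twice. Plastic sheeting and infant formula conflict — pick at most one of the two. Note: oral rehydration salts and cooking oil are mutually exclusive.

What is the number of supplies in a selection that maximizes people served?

3

The maximum people served within 286 kg is 2627.
For example plastic sheeting + medical dressings + cooking oil achieves it, using 285 kg.
Any selection reaching 2627 contains exactly 3 supplies.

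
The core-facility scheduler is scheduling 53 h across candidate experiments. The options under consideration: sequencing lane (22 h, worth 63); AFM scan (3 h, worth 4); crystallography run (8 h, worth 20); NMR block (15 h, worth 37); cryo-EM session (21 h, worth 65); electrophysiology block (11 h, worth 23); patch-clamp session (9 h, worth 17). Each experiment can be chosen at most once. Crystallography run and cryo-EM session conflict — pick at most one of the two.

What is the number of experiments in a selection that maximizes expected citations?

3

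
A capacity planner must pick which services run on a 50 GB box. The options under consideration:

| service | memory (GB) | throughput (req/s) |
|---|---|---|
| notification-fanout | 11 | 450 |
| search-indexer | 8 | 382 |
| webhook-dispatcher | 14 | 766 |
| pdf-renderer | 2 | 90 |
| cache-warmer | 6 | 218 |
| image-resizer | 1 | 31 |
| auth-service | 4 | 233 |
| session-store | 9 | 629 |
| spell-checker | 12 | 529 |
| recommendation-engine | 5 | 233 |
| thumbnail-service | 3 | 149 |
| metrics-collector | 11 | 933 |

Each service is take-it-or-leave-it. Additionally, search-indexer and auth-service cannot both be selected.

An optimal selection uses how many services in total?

The maximum throughput within 50 GB is 3092.
One optimal bundle: search-indexer + webhook-dispatcher + session-store + recommendation-engine + thumbnail-service + metrics-collector (50 GB).
Every optimal selection uses 6 services.

6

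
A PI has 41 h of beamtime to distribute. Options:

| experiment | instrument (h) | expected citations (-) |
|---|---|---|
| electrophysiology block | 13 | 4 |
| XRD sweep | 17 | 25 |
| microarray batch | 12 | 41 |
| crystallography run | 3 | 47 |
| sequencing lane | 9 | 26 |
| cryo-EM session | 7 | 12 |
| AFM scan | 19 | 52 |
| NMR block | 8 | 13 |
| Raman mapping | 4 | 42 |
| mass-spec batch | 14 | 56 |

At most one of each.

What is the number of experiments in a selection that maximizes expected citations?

5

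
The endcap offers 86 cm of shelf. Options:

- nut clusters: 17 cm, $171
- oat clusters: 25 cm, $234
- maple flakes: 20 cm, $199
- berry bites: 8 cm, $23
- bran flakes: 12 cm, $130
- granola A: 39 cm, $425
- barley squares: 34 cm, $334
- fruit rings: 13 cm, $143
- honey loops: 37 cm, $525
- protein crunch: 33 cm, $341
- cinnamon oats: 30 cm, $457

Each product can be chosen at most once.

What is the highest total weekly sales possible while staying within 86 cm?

1153

The ratio heuristic lands on fruit rings + honey loops + cinnamon oats (1125) but leaves 6 cm idle.
Replace fruit rings with nut clusters: the trade gains 28 net, giving 1153 at 84 cm.
Runner-up fruit rings + honey loops + cinnamon oats tops out at 1125.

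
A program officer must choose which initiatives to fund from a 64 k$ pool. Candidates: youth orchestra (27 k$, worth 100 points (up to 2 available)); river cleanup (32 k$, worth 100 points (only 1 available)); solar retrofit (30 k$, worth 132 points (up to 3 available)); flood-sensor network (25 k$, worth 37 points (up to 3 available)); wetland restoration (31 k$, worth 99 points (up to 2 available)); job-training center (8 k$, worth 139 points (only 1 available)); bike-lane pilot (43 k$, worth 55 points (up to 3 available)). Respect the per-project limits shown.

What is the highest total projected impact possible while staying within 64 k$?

339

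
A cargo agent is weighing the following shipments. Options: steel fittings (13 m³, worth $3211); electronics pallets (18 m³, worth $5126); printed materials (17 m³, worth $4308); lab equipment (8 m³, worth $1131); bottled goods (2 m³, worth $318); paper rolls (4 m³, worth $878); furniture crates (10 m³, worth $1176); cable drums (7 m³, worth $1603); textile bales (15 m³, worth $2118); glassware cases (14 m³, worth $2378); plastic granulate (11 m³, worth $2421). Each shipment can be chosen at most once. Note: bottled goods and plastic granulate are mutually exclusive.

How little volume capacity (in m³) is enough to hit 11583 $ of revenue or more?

46

Need the lightest bundle worth ≥ 11583.
electronics pallets + printed materials + paper rolls + cable drums: 11915 revenue at 46 m³.
Any bundle with less than 46 m³ falls short of 11583.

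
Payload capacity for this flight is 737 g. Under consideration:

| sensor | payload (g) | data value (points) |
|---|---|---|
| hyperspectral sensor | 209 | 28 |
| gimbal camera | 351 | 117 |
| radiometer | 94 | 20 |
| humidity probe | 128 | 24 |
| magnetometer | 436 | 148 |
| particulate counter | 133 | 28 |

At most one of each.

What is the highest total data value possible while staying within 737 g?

200

Taking the top-ratio sensors first gives radiometer + magnetometer + particulate counter for 196 (663 g).
Dropping radiometer frees 94 g; slotting in humidity probe (128 g) lifts the total to 200 at 697 g.
An exhaustive check of the 64 subsets confirms 200.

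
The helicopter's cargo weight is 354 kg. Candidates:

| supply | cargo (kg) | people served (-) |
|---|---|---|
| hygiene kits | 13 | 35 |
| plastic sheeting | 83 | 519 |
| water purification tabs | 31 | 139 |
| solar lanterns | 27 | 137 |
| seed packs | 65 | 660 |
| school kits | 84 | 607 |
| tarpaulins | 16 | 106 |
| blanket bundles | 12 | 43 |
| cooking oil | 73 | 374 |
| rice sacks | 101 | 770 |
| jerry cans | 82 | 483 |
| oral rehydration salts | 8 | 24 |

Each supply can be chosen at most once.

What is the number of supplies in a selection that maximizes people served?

Best achievable people served is 2662.
For example plastic sheeting + seed packs + school kits + tarpaulins + rice sacks achieves it, using 349 kg.
Every optimal selection uses 5 supplies.

5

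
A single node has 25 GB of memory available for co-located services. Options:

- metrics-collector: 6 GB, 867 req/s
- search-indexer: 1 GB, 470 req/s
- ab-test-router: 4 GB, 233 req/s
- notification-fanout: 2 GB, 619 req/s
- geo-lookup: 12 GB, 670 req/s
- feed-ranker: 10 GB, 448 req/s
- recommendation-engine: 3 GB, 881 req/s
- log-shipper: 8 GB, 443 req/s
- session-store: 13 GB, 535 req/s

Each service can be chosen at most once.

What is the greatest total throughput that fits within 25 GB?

Ranking by ratio (throughput/GB): search-indexer 470.00, notification-fanout 309.50, recommendation-engine 293.67, metrics-collector 144.50.
Metrics-collector + search-indexer + ab-test-router + notification-fanout + recommendation-engine + log-shipper uses 24 of the 25 GB and totals 3513.

3513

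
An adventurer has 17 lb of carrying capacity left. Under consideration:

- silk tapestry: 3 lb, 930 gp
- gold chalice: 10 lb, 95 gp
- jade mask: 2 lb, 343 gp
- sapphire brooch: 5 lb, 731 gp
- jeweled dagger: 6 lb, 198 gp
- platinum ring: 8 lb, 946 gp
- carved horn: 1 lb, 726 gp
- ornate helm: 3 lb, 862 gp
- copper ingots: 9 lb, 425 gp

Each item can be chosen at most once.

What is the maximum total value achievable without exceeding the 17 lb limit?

Ranking by ratio (value/lb): carved horn 726.00, silk tapestry 310.00, ornate helm 287.33, jade mask 171.50.
Greedy by ratio would take silk tapestry + jade mask + sapphire brooch + carved horn + ornate helm: 14 lb used, total 3592.
Replace sapphire brooch with platinum ring: the trade gains 215 net, giving 3807 at 17 lb.

3807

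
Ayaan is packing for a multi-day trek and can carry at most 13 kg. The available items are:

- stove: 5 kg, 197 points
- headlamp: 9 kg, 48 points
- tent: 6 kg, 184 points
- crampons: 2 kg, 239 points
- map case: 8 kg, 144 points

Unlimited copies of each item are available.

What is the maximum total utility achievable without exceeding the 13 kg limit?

1434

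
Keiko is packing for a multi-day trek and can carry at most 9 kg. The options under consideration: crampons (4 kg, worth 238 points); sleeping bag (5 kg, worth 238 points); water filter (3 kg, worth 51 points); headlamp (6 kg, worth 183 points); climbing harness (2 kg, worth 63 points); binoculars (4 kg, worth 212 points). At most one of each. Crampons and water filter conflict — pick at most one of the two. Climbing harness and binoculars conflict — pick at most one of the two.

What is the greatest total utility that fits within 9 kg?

476

A density-first pass picks crampons + binoculars — 450 at 8 kg.
The 4 kg tied up in binoculars is better spent on sleeping bag — total rises to 476 (9 kg).
The closest alternative, crampons + binoculars, reaches only 450.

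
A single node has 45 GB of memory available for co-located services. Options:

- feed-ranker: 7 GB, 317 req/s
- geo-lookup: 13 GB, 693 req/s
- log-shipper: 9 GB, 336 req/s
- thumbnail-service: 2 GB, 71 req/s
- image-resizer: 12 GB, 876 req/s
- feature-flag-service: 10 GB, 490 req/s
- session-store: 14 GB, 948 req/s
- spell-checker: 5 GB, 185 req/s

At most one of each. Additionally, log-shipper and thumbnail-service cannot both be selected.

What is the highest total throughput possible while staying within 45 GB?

By throughput per GB: image-resizer 73.00, session-store 67.71, geo-lookup 53.31 lead.
Feed-ranker + thumbnail-service + image-resizer + feature-flag-service + session-store uses 45 of the 45 GB and totals 2702.

2702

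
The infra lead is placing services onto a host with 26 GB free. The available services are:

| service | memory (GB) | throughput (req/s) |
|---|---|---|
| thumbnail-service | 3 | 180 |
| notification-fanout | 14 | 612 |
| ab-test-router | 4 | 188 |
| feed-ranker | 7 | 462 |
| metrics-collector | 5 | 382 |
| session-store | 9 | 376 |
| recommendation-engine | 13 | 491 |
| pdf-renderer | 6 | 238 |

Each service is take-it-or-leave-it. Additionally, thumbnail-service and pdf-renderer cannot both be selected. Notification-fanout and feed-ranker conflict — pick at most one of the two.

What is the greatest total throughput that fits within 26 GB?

1408

Best packing: ab-test-router + feed-ranker + metrics-collector + session-store — 25 GB, 1408 total.
The closest alternative, thumbnail-service + feed-ranker + metrics-collector + session-store, reaches only 1400.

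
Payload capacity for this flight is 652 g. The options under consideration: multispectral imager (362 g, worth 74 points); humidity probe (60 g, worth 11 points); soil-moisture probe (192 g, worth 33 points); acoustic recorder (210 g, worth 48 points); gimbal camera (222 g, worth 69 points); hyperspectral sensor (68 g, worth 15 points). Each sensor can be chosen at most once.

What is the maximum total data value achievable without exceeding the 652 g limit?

158

Taking the top-ratio sensors first gives humidity probe + acoustic recorder + gimbal camera + hyperspectral sensor for 143 (560 g).
The 270 g tied up in humidity probe and acoustic recorder is better spent on multispectral imager — total rises to 158 (652 g).
An exhaustive check of the 64 subsets confirms 158.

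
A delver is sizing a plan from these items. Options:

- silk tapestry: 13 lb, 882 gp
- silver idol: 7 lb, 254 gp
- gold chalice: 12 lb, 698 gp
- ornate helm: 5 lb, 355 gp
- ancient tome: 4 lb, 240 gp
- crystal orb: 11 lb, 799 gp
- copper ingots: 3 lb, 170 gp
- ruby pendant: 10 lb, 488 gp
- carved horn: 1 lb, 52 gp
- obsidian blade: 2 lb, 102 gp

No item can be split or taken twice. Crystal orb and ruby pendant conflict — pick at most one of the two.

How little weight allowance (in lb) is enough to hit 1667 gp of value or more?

Need the lightest bundle worth ≥ 1667.
Taking silk tapestry + crystal orb gives 1681 (≥ 1667) for 24 lb.
Below 24 lb the best achievable stays under 1667.

24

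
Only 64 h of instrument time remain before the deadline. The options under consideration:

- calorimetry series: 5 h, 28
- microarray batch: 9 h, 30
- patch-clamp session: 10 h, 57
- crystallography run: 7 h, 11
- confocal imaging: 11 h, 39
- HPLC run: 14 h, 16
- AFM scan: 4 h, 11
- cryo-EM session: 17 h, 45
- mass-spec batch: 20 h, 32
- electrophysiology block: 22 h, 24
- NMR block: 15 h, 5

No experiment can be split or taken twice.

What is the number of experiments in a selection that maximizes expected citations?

The maximum expected citations within 64 h is 221.
One optimal bundle: calorimetry series + microarray batch + patch-clamp session + crystallography run + confocal imaging + AFM scan + cryo-EM session (63 h).
Every optimal selection uses 7 experiments.

7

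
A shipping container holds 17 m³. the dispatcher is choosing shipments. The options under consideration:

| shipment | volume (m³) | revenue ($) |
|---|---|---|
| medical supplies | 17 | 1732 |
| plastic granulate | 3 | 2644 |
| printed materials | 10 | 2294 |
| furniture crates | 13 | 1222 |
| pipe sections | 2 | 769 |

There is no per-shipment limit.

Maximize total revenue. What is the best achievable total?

Taking 5×plastic granulate + pipe sections: 17 m³ used, 13989 in revenue.
Every other selection either busts 17 m³ or fails to beat 13989.

13989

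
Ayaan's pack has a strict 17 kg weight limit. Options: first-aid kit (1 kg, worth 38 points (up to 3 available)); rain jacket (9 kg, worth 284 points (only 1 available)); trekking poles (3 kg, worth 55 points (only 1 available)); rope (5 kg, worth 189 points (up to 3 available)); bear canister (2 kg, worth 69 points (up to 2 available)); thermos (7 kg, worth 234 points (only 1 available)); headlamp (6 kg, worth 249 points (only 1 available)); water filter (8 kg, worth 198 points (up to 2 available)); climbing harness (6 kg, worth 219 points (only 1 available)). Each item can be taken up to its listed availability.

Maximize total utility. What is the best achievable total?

665

Greedy by ratio would take 3×first-aid kit + rope + bear canister + headlamp: 16 kg used, total 621.
Dropping 2×first-aid kit and bear canister frees 4 kg; slotting in rope (5 kg) lifts the total to 665 at 17 kg.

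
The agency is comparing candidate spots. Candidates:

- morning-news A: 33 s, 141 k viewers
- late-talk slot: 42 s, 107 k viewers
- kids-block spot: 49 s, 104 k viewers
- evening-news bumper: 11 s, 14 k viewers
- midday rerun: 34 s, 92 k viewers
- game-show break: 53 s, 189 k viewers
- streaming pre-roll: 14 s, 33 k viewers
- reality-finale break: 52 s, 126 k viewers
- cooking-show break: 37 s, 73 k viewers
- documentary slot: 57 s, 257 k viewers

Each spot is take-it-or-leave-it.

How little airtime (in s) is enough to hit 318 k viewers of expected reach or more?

86

Need the lightest bundle worth ≥ 318.
morning-news A + game-show break: 330 expected reach at 86 s.
No combination under 86 s hits 318.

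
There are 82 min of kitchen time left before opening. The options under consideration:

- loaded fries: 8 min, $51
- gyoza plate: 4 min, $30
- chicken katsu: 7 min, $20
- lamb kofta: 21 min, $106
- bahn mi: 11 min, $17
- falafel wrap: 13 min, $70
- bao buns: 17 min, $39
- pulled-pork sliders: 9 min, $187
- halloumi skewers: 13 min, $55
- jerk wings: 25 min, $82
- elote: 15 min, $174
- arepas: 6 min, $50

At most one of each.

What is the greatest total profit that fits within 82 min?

By profit per min: pulled-pork sliders 20.78, elote 11.60, arepas 8.33 lead.
Taking the top-ratio dishes first gives loaded fries + gyoza plate + lamb kofta + falafel wrap + pulled-pork sliders + elote + arepas for 668 (76 min).
Replace loaded fries with halloumi skewers: the trade gains 4 net, giving 672 at 81 min.
Every other selection either busts 82 min or fails to beat 672.

672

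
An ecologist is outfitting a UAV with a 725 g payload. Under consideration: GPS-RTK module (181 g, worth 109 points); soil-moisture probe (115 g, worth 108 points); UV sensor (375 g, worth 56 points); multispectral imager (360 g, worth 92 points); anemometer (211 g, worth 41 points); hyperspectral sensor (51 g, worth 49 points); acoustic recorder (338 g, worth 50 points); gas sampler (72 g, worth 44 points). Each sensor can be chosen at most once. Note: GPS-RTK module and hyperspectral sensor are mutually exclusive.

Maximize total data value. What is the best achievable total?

311

Density check — hyperspectral sensor 0.96, soil-moisture probe 0.94, gas sampler 0.61, GPS-RTK module 0.60 are the best per g.
Best packing: GPS-RTK module + soil-moisture probe + acoustic recorder + gas sampler — 706 g, 311 total.
That's the maximum — no feasible swap from here does better than 311.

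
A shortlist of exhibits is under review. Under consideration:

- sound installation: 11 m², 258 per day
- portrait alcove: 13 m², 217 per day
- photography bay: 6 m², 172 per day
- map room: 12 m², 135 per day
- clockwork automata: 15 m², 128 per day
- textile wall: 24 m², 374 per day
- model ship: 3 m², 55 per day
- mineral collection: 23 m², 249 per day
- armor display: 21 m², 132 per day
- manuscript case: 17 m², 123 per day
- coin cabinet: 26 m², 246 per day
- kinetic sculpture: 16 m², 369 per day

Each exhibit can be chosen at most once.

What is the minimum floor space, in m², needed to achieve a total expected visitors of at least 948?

46

Look for the lowest-floor combination reaching 948.
sound installation + portrait alcove + photography bay + kinetic sculpture reaches 1016 using 46 m².
No combination under 46 m² hits 948.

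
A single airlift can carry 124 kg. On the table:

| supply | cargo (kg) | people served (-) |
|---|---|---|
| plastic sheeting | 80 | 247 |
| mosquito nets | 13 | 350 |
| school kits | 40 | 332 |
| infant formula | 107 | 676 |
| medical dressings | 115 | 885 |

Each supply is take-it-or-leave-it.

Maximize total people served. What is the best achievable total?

1026

Density check — mosquito nets 26.92, school kits 8.30, medical dressings 7.70 are the best per kg.
The ratio heuristic lands on mosquito nets + school kits (682) but leaves 71 kg idle.
Dropping school kits frees 40 kg; slotting in infant formula (107 kg) lifts the total to 1026 at 120 kg.
The closest alternative, medical dressings, reaches only 885.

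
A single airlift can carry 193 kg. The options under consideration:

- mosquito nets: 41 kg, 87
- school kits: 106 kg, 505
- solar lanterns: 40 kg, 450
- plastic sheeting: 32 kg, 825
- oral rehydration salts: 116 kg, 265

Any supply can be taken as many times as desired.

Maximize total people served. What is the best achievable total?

Density check — plastic sheeting 25.78, solar lanterns 11.25, school kits 4.76, oral rehydration salts 2.28 are the best per kg.
Taking 6×plastic sheeting: 192 kg used, 4950 in people served.
That's the maximum — no swap from here does better than 4950.

4950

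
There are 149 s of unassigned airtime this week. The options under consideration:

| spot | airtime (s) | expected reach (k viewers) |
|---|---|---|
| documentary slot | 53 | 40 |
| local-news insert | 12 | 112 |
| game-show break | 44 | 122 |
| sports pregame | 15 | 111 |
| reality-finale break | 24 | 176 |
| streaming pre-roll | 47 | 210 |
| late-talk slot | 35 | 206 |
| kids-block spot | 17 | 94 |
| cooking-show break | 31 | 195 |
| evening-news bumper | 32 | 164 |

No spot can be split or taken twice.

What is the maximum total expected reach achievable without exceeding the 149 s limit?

964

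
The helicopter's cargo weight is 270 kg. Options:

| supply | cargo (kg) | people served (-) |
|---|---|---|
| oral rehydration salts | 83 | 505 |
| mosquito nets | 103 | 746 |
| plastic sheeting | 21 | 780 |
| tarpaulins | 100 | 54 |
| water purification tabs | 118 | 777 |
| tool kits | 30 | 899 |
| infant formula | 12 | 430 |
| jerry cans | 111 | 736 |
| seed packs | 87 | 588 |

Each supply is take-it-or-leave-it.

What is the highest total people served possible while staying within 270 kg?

3474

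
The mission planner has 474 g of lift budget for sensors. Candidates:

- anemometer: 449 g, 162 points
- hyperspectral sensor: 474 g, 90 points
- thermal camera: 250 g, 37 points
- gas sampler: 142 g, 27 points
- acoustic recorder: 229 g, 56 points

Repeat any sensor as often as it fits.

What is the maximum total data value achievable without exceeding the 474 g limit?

Ranking by ratio (data value/g): anemometer 0.36, acoustic recorder 0.24, gas sampler 0.19, hyperspectral sensor 0.19.
Taking anemometer: 449 g used, 162 in data value.
Every other selection either busts 474 g or fails to beat 162.

162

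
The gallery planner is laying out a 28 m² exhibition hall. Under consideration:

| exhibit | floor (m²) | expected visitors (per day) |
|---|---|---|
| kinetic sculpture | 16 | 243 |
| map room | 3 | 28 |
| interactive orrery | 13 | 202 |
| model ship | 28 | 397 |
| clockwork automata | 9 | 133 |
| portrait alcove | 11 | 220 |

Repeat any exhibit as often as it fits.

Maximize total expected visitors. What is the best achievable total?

496

2×map room + 2×portrait alcove uses 28 of the 28 m² and totals 496.
Every other selection either busts 28 m² or fails to beat 496.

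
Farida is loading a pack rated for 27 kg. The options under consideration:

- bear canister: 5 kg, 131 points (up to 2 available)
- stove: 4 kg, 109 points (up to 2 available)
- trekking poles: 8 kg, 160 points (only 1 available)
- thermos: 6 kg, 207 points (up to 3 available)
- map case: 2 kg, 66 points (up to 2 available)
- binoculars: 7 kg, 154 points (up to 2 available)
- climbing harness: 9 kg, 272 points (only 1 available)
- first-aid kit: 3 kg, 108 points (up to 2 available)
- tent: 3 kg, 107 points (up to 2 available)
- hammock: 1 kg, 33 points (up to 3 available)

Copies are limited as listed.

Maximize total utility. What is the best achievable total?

944

A density-first pass picks 2×thermos + map case + 2×first-aid kit + 2×tent + hammock — 943 at 27 kg.
Dropping map case and tent and hammock frees 6 kg; slotting in thermos (6 kg) lifts the total to 944 at 27 kg.
No other feasible combination exceeds 944.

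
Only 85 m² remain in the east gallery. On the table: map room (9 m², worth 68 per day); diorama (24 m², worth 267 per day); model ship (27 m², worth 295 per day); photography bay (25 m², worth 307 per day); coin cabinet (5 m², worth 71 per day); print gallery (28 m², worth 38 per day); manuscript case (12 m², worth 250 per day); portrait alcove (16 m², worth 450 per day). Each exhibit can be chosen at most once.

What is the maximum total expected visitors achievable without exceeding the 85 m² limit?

By expected visitors per m²: portrait alcove 28.12, manuscript case 20.83, coin cabinet 14.20 lead.
A density-first pass picks diorama + photography bay + coin cabinet + manuscript case + portrait alcove — 1345 at 82 m².
Dropping diorama frees 24 m²; slotting in model ship (27 m²) lifts the total to 1373 at 85 m².
No other feasible combination exceeds 1373.

1373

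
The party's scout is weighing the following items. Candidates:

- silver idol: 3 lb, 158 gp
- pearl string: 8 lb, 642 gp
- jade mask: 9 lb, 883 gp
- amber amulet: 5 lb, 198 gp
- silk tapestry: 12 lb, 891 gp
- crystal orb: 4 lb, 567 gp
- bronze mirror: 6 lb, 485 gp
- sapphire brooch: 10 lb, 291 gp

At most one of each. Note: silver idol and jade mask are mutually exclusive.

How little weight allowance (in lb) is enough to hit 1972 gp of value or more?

21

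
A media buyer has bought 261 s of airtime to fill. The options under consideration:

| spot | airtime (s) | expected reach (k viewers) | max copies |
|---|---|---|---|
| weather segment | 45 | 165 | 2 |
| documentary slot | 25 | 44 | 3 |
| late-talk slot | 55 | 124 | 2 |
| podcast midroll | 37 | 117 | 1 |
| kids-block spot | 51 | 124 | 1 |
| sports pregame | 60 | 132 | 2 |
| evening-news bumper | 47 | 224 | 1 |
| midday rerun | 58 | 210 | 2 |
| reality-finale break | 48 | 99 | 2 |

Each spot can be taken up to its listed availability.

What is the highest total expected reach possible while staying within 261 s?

974

Ranking by ratio (expected reach/s): evening-news bumper 4.77, weather segment 3.67, midday rerun 3.62.
Taking 2×weather segment + evening-news bumper + 2×midday rerun: 253 s used, 974 in expected reach.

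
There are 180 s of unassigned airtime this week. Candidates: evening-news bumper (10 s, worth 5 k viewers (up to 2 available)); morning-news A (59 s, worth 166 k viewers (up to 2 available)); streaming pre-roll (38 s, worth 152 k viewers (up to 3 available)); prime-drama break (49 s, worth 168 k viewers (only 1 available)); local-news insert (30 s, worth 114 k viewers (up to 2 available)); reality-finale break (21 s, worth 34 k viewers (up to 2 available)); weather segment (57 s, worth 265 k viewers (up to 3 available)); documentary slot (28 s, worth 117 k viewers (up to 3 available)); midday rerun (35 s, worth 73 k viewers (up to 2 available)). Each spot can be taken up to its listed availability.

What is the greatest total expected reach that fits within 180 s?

By expected reach per s: weather segment 4.65, documentary slot 4.18, streaming pre-roll 4.00 lead.
The ratio heuristic lands on 3×weather segment (795) but leaves 9 s idle.
Replace weather segment with streaming pre-roll + documentary slot: the trade gains 4 net, giving 799 at 180 s.
Nothing else within 180 s beats 799.

799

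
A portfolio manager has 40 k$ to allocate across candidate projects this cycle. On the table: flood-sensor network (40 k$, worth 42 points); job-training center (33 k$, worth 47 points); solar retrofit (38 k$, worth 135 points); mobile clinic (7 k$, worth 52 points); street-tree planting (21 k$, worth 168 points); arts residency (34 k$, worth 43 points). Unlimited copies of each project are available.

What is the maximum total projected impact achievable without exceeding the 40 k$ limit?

272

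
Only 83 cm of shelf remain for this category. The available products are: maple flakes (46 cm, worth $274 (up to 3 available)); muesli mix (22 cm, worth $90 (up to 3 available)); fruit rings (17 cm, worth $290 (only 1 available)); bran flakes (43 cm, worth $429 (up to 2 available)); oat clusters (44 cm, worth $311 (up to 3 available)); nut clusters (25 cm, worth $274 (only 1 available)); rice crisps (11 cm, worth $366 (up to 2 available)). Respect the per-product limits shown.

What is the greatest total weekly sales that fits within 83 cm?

1451

Filling by ratio: fruit rings + nut clusters + 2×rice crisps for 1296, with 19 cm left unused.
Dropping nut clusters frees 25 cm; slotting in bran flakes (43 cm) lifts the total to 1451 at 82 cm.
That's the maximum — no swap from here does better than 1451.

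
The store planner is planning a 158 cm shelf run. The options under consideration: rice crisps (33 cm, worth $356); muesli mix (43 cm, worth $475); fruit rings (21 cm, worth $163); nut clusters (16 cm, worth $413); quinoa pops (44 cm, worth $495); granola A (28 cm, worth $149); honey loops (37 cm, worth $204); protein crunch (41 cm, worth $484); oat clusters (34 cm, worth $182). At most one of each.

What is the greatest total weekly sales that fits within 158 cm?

1911

Filling by ratio: muesli mix + nut clusters + quinoa pops + protein crunch for 1867, with 14 cm left unused.
Replace muesli mix with rice crisps + fruit rings: the trade gains 44 net, giving 1911 at 155 cm.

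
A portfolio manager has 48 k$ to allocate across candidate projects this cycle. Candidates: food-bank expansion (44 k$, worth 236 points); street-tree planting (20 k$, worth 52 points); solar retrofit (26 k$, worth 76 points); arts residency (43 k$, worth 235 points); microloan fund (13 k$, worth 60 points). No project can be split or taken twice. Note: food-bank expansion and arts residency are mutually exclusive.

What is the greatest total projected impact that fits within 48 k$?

236

By projected impact per k$: arts residency 5.47, food-bank expansion 5.36, microloan fund 4.62 lead.
Filling by ratio: arts residency for 235, with 5 k$ left unused.
The 43 k$ tied up in arts residency is better spent on food-bank expansion — total rises to 236 (44 k$).
Runner-up arts residency tops out at 235.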